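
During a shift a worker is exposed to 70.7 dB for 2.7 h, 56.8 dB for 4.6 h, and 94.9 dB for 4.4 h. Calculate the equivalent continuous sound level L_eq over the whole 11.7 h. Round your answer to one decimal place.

L_eq = 10·log₁₀[(1/T)·Σ tᵢ·10^(Lᵢ/10)] with T = 11.7 h.
Σ tᵢ·10^(Lᵢ/10) = 2.7·10^(70.7/10) + 4.6·10^(56.8/10) + 4.4·10^(94.9/10) = 1.363e+10.
L_eq = 10·log₁₀(1.363e+10/11.7) = 90.66 dB.

90.7 dB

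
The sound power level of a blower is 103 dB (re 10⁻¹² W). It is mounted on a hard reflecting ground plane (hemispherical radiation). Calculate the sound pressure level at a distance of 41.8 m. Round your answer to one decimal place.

62.6 dB

Free-field hemispherical radiation: L_p = L_w − 10·log₁₀(2π·r²), r = 41.8 m.
2π·r² = 1.098e+04 m², 10·log₁₀ of that is 40.405 dB.
L_p = 103 − 40.405 = 62.59 dB.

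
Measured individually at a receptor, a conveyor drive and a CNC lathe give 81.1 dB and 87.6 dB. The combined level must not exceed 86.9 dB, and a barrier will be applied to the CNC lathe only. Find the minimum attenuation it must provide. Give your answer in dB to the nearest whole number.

2 dB

Fixed contribution from the other source: Σ 10^(L/10) = 10^(81.1/10) = 1.288e+08 (81.10 dB).
The limit corresponds to 10^(86.9/10) = 4.898e+08; subtracting the fixed part leaves 3.610e+08 for the CNC lathe, i.e. 85.57 dB.
Required insertion loss = 87.6 − 85.57 = 2.03 dB.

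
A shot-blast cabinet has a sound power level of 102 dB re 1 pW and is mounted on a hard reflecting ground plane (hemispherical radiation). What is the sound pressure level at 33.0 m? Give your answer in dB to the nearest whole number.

64 dB

The power spreads over a hemisphere of area 2π·r², so L_p = L_w − 10·log₁₀(2π·r²).
2π·r² = 6842 m², 10·log₁₀ of that is 38.352 dB.
L_p = 102 − 38.352 = 63.65 dB.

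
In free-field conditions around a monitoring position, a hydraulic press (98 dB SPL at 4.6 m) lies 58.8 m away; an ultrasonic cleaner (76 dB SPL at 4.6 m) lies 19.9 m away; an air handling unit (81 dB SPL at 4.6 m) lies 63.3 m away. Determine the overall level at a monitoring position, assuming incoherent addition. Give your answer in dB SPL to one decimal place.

76.2 dB SPL

Apply inverse-square spreading to bring every level to the receiver, then sum 10^(L/10).
hydraulic press: 98 − 20·log₁₀(58.8/4.6) = 98 − 22.13 = 75.87 dB SPL.
ultrasonic cleaner: 76 − 20·log₁₀(19.9/4.6) = 76 − 12.72 = 63.28 dB SPL.
air handling unit: 81 − 20·log₁₀(63.3/4.6) = 81 − 22.77 = 58.23 dB SPL.
Σ 10^(L/10) = 4.141e+07 → L_total = 10·log₁₀(4.141e+07) = 76.17 dB SPL.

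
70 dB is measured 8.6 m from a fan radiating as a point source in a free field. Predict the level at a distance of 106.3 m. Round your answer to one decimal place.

48.2 dB

For a point source, L₂ = L₁ − 20·log₁₀(r₂/r₁).
L₂ = 70 − 20·log₁₀(106.3/8.6) = 70 − 21.841 = 48.16 dB.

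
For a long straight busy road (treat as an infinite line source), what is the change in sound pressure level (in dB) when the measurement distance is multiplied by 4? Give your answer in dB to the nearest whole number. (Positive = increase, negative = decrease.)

-6 dB

With cylindrical spreading the level changes by −10·log₁₀(r₂/r₁).
ΔL = −10·log₁₀(4) = -6.02 dB.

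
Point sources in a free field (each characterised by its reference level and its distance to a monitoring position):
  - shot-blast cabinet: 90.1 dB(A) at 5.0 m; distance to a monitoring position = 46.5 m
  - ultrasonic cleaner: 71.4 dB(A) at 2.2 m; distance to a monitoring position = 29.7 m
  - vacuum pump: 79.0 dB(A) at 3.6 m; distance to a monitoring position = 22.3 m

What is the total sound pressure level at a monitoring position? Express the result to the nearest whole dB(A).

Propagate each source to the receiver with L = L_ref − 20·log₁₀(r/r_ref), then add intensities.
shot-blast cabinet: 90.1 − 20·log₁₀(46.5/5.0) = 90.1 − 19.37 = 70.73 dB(A).
ultrasonic cleaner: 71.4 − 20·log₁₀(29.7/2.2) = 71.4 − 22.61 = 48.79 dB(A).
vacuum pump: 79.0 − 20·log₁₀(22.3/3.6) = 79.0 − 15.84 = 63.16 dB(A).
Σ 10^(L/10) = 1.398e+07 → L_total = 10·log₁₀(1.398e+07) = 71.45 dB(A).

71 dB(A)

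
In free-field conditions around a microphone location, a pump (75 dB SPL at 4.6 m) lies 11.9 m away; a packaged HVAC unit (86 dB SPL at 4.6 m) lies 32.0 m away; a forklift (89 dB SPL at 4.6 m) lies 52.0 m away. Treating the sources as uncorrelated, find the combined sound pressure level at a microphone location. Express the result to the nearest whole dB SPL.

73 dB SPL

Apply inverse-square spreading to bring every level to the receiver, then sum 10^(L/10).
pump: 75 − 20·log₁₀(11.9/4.6) = 75 − 8.26 = 66.74 dB SPL.
packaged HVAC unit: 86 − 20·log₁₀(32.0/4.6) = 86 − 16.85 = 69.15 dB SPL.
forklift: 89 − 20·log₁₀(52.0/4.6) = 89 − 21.06 = 67.94 dB SPL.
Σ 10^(L/10) = 1.917e+07 → L_total = 10·log₁₀(1.917e+07) = 72.83 dB SPL.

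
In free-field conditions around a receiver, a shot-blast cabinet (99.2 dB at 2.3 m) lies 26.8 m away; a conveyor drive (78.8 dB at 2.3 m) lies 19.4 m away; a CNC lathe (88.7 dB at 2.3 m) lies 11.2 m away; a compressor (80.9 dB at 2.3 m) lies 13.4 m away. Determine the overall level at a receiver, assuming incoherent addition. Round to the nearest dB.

80 dB

Apply inverse-square spreading to bring every level to the receiver, then sum 10^(L/10).
shot-blast cabinet: 99.2 − 20·log₁₀(26.8/2.3) = 99.2 − 21.33 = 77.87 dB.
conveyor drive: 78.8 − 20·log₁₀(19.4/2.3) = 78.8 − 18.52 = 60.28 dB.
CNC lathe: 88.7 − 20·log₁₀(11.2/2.3) = 88.7 − 13.75 = 74.95 dB.
compressor: 80.9 − 20·log₁₀(13.4/2.3) = 80.9 − 15.31 = 65.59 dB.
Σ 10^(L/10) = 9.721e+07 → L_total = 10·log₁₀(9.721e+07) = 79.88 dB.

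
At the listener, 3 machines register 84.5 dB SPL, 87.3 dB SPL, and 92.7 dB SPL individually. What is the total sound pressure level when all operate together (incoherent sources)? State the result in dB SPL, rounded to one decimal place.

94.3 dB SPL

For uncorrelated sources the intensities add, so convert each level to linear form, sum, and take 10·log₁₀ of the total.
Σ 10^(L/10) = 10^(84.5/10) + 10^(87.3/10) + 10^(92.7/10) = 2.681e+09.
L_total = 10·log₁₀(2.681e+09) = 94.28 dB SPL.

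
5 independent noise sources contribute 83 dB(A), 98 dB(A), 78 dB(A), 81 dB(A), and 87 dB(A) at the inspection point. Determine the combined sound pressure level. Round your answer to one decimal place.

98.6 dB(A)

For uncorrelated sources the intensities add, so convert each level to linear form, sum, and take 10·log₁₀ of the total.
Σ 10^(L/10) = 10^(83/10) + 10^(98/10) + 10^(78/10) + 10^(81/10) + 10^(87/10) = 7.199e+09.
L_total = 10·log₁₀(7.199e+09) = 98.57 dB(A).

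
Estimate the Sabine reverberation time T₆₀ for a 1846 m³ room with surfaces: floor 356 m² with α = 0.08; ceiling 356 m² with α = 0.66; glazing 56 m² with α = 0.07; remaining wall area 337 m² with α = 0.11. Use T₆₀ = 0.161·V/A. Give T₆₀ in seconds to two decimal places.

Summing Sᵢαᵢ: 356·0.08 + 356·0.66 + 56·0.07 + 337·0.11 = 304.43 m².
T₆₀ = 0.161·V/A = 0.161·1846/304.43 = 0.976 s.

0.98 s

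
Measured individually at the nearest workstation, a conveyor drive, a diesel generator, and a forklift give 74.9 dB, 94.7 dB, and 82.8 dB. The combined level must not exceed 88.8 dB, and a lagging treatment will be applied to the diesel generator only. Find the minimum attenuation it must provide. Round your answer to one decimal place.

Fixed contribution from the other sources: Σ 10^(L/10) = 10^(74.9/10) + 10^(82.8/10) = 2.214e+08 (83.45 dB).
To meet 88.8 dB overall, the treated diesel generator may contribute at most 10^(88.8/10) − 2.214e+08 = 5.371e+08, i.e. 87.30 dB.
Required insertion loss = 94.7 − 87.30 = 7.40 dB.

7.4 dB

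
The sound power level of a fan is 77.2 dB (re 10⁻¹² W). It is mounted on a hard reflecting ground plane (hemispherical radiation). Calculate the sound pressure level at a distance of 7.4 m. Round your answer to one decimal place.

51.8 dB

L_p = L_w − 10·log₁₀(2π·r²) with r = 7.4 m.
2π·r² = 344.1 m², 10·log₁₀ of that is 25.366 dB.
L_p = 77.2 − 25.366 = 51.83 dB.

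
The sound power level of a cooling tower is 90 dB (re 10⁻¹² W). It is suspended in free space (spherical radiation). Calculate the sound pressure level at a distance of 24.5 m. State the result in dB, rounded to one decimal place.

The power spreads over a sphere of area 4π·r², so L_p = L_w − 10·log₁₀(4π·r²).
4π·r² = 7543 m², 10·log₁₀ of that is 38.775 dB.
L_p = 90 − 38.775 = 51.22 dB.

51.2 dB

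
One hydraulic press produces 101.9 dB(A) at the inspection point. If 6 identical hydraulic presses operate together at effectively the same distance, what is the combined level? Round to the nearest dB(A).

L_total = L₁ + 10·log₁₀ N for N identical incoherent sources.
L_total = 101.9 + 10·log₁₀(6) = 101.9 + 7.782 = 109.68 dB(A).

110 dB(A)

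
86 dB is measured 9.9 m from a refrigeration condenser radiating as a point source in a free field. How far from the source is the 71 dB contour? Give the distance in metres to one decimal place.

Point-source spreading drops the level by 20·log₁₀(r₂/r₁); inverting, r₂/r₁ = 10^(ΔL/20).
r₂ = 9.9·10^((86−71)/20) = 9.9·10^(15.0/20) = 55.67 m.

55.7 m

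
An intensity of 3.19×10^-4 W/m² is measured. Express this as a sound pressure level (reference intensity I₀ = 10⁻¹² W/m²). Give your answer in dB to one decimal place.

85.0 dB

L = 10·log₁₀(I/I₀) = 10·log₁₀(3.19×10^-4/10⁻¹²) = 10·log₁₀(3.19×10^8).
L = 10·(0.5038 + 8) = 85.04 dB.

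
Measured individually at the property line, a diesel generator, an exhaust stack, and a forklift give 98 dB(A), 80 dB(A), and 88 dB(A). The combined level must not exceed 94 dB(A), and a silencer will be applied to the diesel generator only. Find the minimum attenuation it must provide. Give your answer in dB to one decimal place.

5.5 dB

Everything except the diesel generator sums to 10^(80/10) + 10^(88/10) = 7.310e+08 in linear terms, 88.64 dB(A).
The limit corresponds to 10^(94/10) = 2.512e+09; subtracting the fixed part leaves 1.781e+09 for the diesel generator, i.e. 92.51 dB(A).
Required insertion loss = 98 − 92.51 = 5.49 dB.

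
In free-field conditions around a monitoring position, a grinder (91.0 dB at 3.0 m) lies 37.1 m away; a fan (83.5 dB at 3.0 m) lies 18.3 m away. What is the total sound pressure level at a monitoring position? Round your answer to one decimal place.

71.5 dB

First find each source's level at the receiver (point-source: −20·log₁₀(r/r_ref)), then combine on an intensity basis.
grinder: 91.0 − 20·log₁₀(37.1/3.0) = 91.0 − 21.85 = 69.15 dB.
fan: 83.5 − 20·log₁₀(18.3/3.0) = 83.5 − 15.71 = 67.79 dB.
Σ 10^(L/10) = 1.425e+07 → L_total = 10·log₁₀(1.425e+07) = 71.54 dB.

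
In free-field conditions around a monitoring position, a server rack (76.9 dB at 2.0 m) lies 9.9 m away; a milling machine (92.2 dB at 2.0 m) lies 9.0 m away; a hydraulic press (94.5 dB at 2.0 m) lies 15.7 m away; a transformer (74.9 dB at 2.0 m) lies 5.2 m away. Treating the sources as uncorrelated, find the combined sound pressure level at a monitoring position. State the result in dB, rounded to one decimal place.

First find each source's level at the receiver (point-source: −20·log₁₀(r/r_ref)), then combine on an intensity basis.
server rack: 76.9 − 20·log₁₀(9.9/2.0) = 76.9 − 13.89 = 63.01 dB.
milling machine: 92.2 − 20·log₁₀(9.0/2.0) = 92.2 − 13.06 = 79.14 dB.
hydraulic press: 94.5 − 20·log₁₀(15.7/2.0) = 94.5 − 17.90 = 76.60 dB.
transformer: 74.9 − 20·log₁₀(5.2/2.0) = 74.9 − 8.30 = 66.60 dB.
Σ 10^(L/10) = 1.343e+08 → L_total = 10·log₁₀(1.343e+08) = 81.28 dB.

81.3 dB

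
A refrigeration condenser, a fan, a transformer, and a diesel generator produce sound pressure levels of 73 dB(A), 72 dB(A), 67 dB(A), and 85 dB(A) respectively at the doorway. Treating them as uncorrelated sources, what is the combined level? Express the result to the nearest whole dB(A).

86 dB(A)

For uncorrelated sources the intensities add, so convert each level to linear form, sum, and take 10·log₁₀ of the total.
Σ 10^(L/10) = 10^(73/10) + 10^(72/10) + 10^(67/10) + 10^(85/10) = 3.570e+08.
L_total = 10·log₁₀(3.570e+08) = 85.53 dB(A).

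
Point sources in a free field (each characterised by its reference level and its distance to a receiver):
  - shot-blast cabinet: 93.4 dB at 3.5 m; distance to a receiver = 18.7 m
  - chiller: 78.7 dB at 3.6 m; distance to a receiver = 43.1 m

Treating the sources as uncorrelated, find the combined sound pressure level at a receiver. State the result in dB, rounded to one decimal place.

Apply inverse-square spreading to bring every level to the receiver, then sum 10^(L/10).
shot-blast cabinet: 93.4 − 20·log₁₀(18.7/3.5) = 93.4 − 14.56 = 78.84 dB.
chiller: 78.7 − 20·log₁₀(43.1/3.6) = 78.7 − 21.56 = 57.14 dB.
Σ 10^(L/10) = 7.716e+07 → L_total = 10·log₁₀(7.716e+07) = 78.87 dB.

78.9 dB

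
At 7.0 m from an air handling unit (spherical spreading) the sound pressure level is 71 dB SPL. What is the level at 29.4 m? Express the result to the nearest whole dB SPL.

59 dB SPL

Point-source attenuation: ΔL = 20·log₁₀(r₂/r₁) = 20·log₁₀(29.4/7.0) = 12.465 dB.
L₂ = 71 − 20·log₁₀(29.4/7.0) = 71 − 12.465 = 58.54 dB SPL.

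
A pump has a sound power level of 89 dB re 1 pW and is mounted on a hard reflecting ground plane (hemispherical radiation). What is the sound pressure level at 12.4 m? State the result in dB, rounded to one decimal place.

Free-field hemispherical radiation: L_p = L_w − 10·log₁₀(2π·r²), r = 12.4 m.
2π·r² = 966.1 m², 10·log₁₀ of that is 29.850 dB.
L_p = 89 − 29.850 = 59.15 dB.

59.1 dB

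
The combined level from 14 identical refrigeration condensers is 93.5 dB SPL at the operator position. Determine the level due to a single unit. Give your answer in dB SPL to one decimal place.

14 equal contributions raise the level by 10·log₁₀ 14 = 11.461 dB, so each unit alone gives 93.5 − 11.461.

82.0 dB SPL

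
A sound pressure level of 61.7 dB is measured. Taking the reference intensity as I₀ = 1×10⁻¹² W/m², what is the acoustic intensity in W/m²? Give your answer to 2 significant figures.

L = 10·log₁₀(I/I₀) ⇒ I = I₀·10^(L/10) = 10⁻¹² × 10^6.17.

1.5e-06 W/m²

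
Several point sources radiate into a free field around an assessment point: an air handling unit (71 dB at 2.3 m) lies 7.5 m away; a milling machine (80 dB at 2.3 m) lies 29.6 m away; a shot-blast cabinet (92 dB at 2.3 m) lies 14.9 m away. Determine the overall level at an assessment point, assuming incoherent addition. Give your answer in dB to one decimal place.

Propagate each source to the receiver with L = L_ref − 20·log₁₀(r/r_ref), then add intensities.
air handling unit: 71 − 20·log₁₀(7.5/2.3) = 71 − 10.27 = 60.73 dB.
milling machine: 80 − 20·log₁₀(29.6/2.3) = 80 − 22.19 = 57.81 dB.
shot-blast cabinet: 92 − 20·log₁₀(14.9/2.3) = 92 − 16.23 = 75.77 dB.
Σ 10^(L/10) = 3.955e+07 → L_total = 10·log₁₀(3.955e+07) = 75.97 dB.

76.0 dB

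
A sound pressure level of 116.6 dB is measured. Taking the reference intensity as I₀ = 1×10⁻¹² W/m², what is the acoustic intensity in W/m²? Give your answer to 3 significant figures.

I/I₀ = 10^(116.6/10) = 4.571e+11, so I = 4.571e+11 × 10⁻¹² W/m².

0.457 W/m²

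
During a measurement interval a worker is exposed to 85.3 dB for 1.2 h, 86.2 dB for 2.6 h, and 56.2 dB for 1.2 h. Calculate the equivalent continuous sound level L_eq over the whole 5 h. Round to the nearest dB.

85 dB

L_eq = 10·log₁₀[(1/T)·Σ tᵢ·10^(Lᵢ/10)] with T = 5 h.
Σ tᵢ·10^(Lᵢ/10) = 1.2·10^(85.3/10) + 2.6·10^(86.2/10) + 1.2·10^(56.2/10) = 1.491e+09.
L_eq = 10·log₁₀(1.491e+09/5) = 84.74 dB.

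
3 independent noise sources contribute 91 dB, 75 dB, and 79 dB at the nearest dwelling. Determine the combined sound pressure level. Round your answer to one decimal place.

For uncorrelated sources the intensities add, so convert each level to linear form, sum, and take 10·log₁₀ of the total.
Σ 10^(L/10) = 10^(91/10) + 10^(75/10) + 10^(79/10) = 1.370e+09.
L_total = 10·log₁₀(1.370e+09) = 91.37 dB.

91.4 dB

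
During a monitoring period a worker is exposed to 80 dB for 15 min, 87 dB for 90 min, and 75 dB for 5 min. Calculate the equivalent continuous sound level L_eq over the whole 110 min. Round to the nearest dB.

86 dB

Weight each interval's intensity by its duration and average over T = 110 min:
Σ tᵢ·10^(Lᵢ/10) = 15·10^(80/10) + 90·10^(87/10) + 5·10^(75/10) = 4.676e+10.
L_eq = 10·log₁₀(4.676e+10/110) = 86.29 dB.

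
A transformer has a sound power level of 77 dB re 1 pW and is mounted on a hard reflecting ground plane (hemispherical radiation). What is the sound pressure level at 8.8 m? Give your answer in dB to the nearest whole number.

The power spreads over a hemisphere of area 2π·r², so L_p = L_w − 10·log₁₀(2π·r²).
2π·r² = 486.6 m², 10·log₁₀ of that is 26.871 dB.
L_p = 77 − 26.871 = 50.13 dB.

50 dB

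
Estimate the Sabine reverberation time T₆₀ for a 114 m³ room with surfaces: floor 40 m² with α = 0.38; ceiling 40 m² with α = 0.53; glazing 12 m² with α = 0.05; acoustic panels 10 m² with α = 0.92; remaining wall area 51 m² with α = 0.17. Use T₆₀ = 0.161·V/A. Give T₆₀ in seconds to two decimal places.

0.33 s

Total absorption A = 40·0.38 + 40·0.53 + 12·0.05 + 10·0.92 + 51·0.17 = 54.87 m² sabins.
T₆₀ = 0.161 × 114 / 54.87 = 0.334 s.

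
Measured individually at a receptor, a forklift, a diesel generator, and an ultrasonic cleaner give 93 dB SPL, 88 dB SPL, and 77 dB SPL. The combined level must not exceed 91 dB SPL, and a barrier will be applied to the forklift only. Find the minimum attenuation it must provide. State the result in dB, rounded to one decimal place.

Fixed contribution from the other sources: Σ 10^(L/10) = 10^(88/10) + 10^(77/10) = 6.811e+08 (88.33 dB SPL).
The limit corresponds to 10^(91/10) = 1.259e+09; subtracting the fixed part leaves 5.778e+08 for the forklift, i.e. 87.62 dB SPL.
Required insertion loss = 93 − 87.62 = 5.38 dB.

5.4 dB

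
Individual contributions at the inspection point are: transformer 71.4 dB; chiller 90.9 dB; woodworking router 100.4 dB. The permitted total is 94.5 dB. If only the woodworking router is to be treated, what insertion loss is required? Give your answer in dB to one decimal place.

Fixed contribution from the other sources: Σ 10^(L/10) = 10^(71.4/10) + 10^(90.9/10) = 1.244e+09 (90.95 dB).
To meet 94.5 dB overall, the treated woodworking router may contribute at most 10^(94.5/10) − 1.244e+09 = 1.574e+09, i.e. 91.97 dB.
Required insertion loss = 100.4 − 91.97 = 8.43 dB.

8.4 dB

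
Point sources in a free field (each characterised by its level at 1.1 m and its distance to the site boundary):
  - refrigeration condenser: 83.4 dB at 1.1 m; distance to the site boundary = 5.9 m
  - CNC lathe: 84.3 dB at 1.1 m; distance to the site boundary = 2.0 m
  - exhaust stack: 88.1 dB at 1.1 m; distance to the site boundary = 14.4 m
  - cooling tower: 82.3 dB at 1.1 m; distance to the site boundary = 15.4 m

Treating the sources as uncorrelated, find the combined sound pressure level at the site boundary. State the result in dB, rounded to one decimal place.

First find each source's level at the receiver (point-source: −20·log₁₀(r/r_ref)), then combine on an intensity basis.
refrigeration condenser: 83.4 − 20·log₁₀(5.9/1.1) = 83.4 − 14.59 = 68.81 dB.
CNC lathe: 84.3 − 20·log₁₀(2.0/1.1) = 84.3 − 5.19 = 79.11 dB.
exhaust stack: 88.1 − 20·log₁₀(14.4/1.1) = 88.1 − 22.34 = 65.76 dB.
cooling tower: 82.3 − 20·log₁₀(15.4/1.1) = 82.3 − 22.92 = 59.38 dB.
Σ 10^(L/10) = 9.366e+07 → L_total = 10·log₁₀(9.366e+07) = 79.72 dB.

79.7 dB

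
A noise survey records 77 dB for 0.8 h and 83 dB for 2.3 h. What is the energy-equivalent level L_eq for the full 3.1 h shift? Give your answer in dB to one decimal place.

82.1 dB

The energy average is taken in the linear domain: L_eq = 10·log₁₀[(Σ tᵢ·10^(Lᵢ/10))/T], T = 3.1 h.
Σ tᵢ·10^(Lᵢ/10) = 0.8·10^(77/10) + 2.3·10^(83/10) = 4.990e+08.
L_eq = 10·log₁₀(4.990e+08/3.1) = 82.07 dB.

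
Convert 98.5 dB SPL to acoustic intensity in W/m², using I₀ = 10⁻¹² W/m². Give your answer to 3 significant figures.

0.00708 W/m²

I/I₀ = 10^(98.5/10) = 7.079e+09, so I = 7.079e+09 × 10⁻¹² W/m².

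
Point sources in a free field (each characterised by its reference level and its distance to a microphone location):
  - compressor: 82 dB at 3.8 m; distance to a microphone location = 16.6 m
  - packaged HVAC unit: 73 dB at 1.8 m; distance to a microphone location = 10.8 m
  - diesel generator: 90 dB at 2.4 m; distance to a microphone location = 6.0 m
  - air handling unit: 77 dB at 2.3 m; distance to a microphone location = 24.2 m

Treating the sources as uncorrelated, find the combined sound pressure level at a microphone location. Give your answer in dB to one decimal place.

Propagate each source to the receiver with L = L_ref − 20·log₁₀(r/r_ref), then add intensities.
compressor: 82 − 20·log₁₀(16.6/3.8) = 82 − 12.81 = 69.19 dB.
packaged HVAC unit: 73 − 20·log₁₀(10.8/1.8) = 73 − 15.56 = 57.44 dB.
diesel generator: 90 − 20·log₁₀(6.0/2.4) = 90 − 7.96 = 82.04 dB.
air handling unit: 77 − 20·log₁₀(24.2/2.3) = 77 − 20.44 = 56.56 dB.
Σ 10^(L/10) = 1.693e+08 → L_total = 10·log₁₀(1.693e+08) = 82.29 dB.

82.3 dB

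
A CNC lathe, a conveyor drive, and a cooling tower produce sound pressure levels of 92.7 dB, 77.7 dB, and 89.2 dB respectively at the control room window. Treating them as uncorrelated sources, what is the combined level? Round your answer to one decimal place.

For uncorrelated sources the intensities add, so convert each level to linear form, sum, and take 10·log₁₀ of the total.
Σ 10^(L/10) = 10^(92.7/10) + 10^(77.7/10) + 10^(89.2/10) = 2.753e+09.
L_total = 10·log₁₀(2.753e+09) = 94.40 dB.

94.4 dB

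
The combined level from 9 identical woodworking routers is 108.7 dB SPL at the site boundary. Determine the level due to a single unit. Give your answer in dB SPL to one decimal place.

99.2 dB SPL

9 equal contributions raise the level by 10·log₁₀ 9 = 9.542 dB, so each unit alone gives 108.7 − 9.542.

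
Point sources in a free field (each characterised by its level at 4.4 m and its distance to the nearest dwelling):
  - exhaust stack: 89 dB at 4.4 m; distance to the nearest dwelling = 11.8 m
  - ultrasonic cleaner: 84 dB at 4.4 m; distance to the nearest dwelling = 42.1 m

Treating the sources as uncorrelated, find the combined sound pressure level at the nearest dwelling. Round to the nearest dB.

81 dB

Apply inverse-square spreading to bring every level to the receiver, then sum 10^(L/10).
exhaust stack: 89 − 20·log₁₀(11.8/4.4) = 89 − 8.57 = 80.43 dB.
ultrasonic cleaner: 84 − 20·log₁₀(42.1/4.4) = 84 − 19.62 = 64.38 dB.
Σ 10^(L/10) = 1.132e+08 → L_total = 10·log₁₀(1.132e+08) = 80.54 dB.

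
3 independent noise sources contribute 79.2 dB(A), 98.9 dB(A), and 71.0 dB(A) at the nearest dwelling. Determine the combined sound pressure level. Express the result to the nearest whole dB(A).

99 dB(A)

Incoherent sources combine by intensity addition: L_total = 10·log₁₀(Σ 10^(L_i/10)).
Σ 10^(L/10) = 10^(79.2/10) + 10^(98.9/10) + 10^(71.0/10) = 7.858e+09.
L_total = 10·log₁₀(7.858e+09) = 98.95 dB(A).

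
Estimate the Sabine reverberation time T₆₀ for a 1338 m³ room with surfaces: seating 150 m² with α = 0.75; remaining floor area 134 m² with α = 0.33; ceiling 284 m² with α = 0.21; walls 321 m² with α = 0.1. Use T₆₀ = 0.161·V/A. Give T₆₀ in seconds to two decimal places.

0.87 s

A = Σ Sᵢαᵢ = 150·0.75 + 134·0.33 + 284·0.21 + 321·0.1 = 248.46 m².
T₆₀ = 0.161 × 1338 / 248.46 = 0.867 s.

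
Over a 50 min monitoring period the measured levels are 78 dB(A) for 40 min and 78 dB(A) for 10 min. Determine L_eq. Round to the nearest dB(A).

78 dB(A)

The energy average is taken in the linear domain: L_eq = 10·log₁₀[(Σ tᵢ·10^(Lᵢ/10))/T], T = 50 min.
Σ tᵢ·10^(Lᵢ/10) = 40·10^(78/10) + 10·10^(78/10) = 3.155e+09.
L_eq = 10·log₁₀(3.155e+09/50) = 78.00 dB(A).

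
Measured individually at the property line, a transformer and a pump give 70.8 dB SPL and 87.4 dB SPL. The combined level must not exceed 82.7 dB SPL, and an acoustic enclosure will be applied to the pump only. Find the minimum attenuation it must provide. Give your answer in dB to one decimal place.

5.0 dB

Fixed contribution from the other source: Σ 10^(L/10) = 10^(70.8/10) = 1.202e+07 (70.80 dB SPL).
The limit corresponds to 10^(82.7/10) = 1.862e+08; subtracting the fixed part leaves 1.742e+08 for the pump, i.e. 82.41 dB SPL.
Required insertion loss = 87.4 − 82.41 = 4.99 dB.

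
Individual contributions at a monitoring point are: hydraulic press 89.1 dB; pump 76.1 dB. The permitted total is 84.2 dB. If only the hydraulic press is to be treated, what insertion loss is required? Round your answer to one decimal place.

5.6 dB

Fixed contribution from the other source: Σ 10^(L/10) = 10^(76.1/10) = 4.074e+07 (76.10 dB).
To meet 84.2 dB overall, the treated hydraulic press may contribute at most 10^(84.2/10) − 4.074e+07 = 2.223e+08, i.e. 83.47 dB.
So the hydraulic press must be reduced from 89.1 to 83.47 dB: IL = 5.63 dB.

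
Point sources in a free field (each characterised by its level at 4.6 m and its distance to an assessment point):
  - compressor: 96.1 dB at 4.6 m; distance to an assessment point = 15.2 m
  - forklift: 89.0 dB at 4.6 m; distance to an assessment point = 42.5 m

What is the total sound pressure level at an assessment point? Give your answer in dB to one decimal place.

85.8 dB

Apply inverse-square spreading to bring every level to the receiver, then sum 10^(L/10).
compressor: 96.1 − 20·log₁₀(15.2/4.6) = 96.1 − 10.38 = 85.72 dB.
forklift: 89.0 − 20·log₁₀(42.5/4.6) = 89.0 − 19.31 = 69.69 dB.
Σ 10^(L/10) = 3.824e+08 → L_total = 10·log₁₀(3.824e+08) = 85.83 dB.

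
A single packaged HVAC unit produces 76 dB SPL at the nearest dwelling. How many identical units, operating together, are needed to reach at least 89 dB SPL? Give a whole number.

20

The shortfall is 89 − 76 = 13.0 dB, and N units add 10·log₁₀ N, so need 10·log₁₀ N ≥ 13.0.
N ≥ 10^(13.0/10) = 19.953, so N = 20.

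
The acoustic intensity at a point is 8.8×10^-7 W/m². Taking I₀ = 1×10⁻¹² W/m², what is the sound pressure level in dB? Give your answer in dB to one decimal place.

59.4 dB

L = 10·log₁₀(I/I₀) = 10·log₁₀(8.8×10^-7/10⁻¹²) = 10·log₁₀(8.8×10^5).
L = 10·(0.9445 + 5) = 59.44 dB.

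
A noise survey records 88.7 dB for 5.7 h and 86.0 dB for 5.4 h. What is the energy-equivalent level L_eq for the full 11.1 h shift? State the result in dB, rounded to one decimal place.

87.6 dB

The energy average is taken in the linear domain: L_eq = 10·log₁₀[(Σ tᵢ·10^(Lᵢ/10))/T], T = 11.1 h.
Σ tᵢ·10^(Lᵢ/10) = 5.7·10^(88.7/10) + 5.4·10^(86.0/10) = 6.375e+09.
L_eq = 10·log₁₀(6.375e+09/11.1) = 87.59 dB.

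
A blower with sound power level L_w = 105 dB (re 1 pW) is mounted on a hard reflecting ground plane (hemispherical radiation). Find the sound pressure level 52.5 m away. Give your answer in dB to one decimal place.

62.6 dB

The power spreads over a hemisphere of area 2π·r², so L_p = L_w − 10·log₁₀(2π·r²).
2π·r² = 1.732e+04 m², 10·log₁₀ of that is 42.385 dB.
L_p = 105 − 42.385 = 62.62 dB.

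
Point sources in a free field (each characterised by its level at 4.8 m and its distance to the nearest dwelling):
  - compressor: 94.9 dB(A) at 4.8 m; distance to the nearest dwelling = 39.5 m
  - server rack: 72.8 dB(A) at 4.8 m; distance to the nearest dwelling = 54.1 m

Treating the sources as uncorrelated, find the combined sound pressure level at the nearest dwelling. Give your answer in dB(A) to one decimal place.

Apply inverse-square spreading to bring every level to the receiver, then sum 10^(L/10).
compressor: 94.9 − 20·log₁₀(39.5/4.8) = 94.9 − 18.31 = 76.59 dB(A).
server rack: 72.8 − 20·log₁₀(54.1/4.8) = 72.8 − 21.04 = 51.76 dB(A).
Σ 10^(L/10) = 4.578e+07 → L_total = 10·log₁₀(4.578e+07) = 76.61 dB(A).

76.6 dB(A)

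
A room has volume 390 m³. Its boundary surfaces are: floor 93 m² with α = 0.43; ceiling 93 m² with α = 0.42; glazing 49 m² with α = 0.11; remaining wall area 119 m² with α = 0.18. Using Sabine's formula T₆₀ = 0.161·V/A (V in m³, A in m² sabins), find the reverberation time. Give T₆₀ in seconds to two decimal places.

Summing Sᵢαᵢ: 93·0.43 + 93·0.42 + 49·0.11 + 119·0.18 = 105.86 m².
T₆₀ = 0.161·V/A = 0.161·390/105.86 = 0.593 s.

0.59 s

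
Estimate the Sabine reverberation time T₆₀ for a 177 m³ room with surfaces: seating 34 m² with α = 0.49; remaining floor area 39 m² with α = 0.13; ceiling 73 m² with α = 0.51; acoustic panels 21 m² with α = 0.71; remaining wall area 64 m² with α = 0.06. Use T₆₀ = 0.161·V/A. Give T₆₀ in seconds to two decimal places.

Summing Sᵢαᵢ: 34·0.49 + 39·0.13 + 73·0.51 + 21·0.71 + 64·0.06 = 77.71 m².
T₆₀ = 0.161·V/A = 0.161·177/77.71 = 0.367 s.

0.37 s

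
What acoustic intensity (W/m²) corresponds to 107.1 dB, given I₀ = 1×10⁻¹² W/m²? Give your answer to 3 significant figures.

0.0513 W/m²

I = I₀·10^(L/10) = 10⁻¹² × 10^(107.1/10) = 10^(-1.290).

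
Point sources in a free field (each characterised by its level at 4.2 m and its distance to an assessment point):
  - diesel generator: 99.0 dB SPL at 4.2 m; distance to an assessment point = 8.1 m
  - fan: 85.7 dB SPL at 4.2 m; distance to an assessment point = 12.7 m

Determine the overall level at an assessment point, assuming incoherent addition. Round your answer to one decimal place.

93.4 dB SPL

Apply inverse-square spreading to bring every level to the receiver, then sum 10^(L/10).
diesel generator: 99.0 − 20·log₁₀(8.1/4.2) = 99.0 − 5.70 = 93.30 dB SPL.
fan: 85.7 − 20·log₁₀(12.7/4.2) = 85.7 − 9.61 = 76.09 dB SPL.
Σ 10^(L/10) = 2.176e+09 → L_total = 10·log₁₀(2.176e+09) = 93.38 dB SPL.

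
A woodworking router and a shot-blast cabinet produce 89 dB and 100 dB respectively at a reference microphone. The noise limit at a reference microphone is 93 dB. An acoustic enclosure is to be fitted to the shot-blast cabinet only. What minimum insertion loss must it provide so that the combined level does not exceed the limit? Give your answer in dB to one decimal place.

9.2 dB

The untreated sources together contribute 10^(89/10) = 7.943e+08, i.e. 89.00 dB.
The limit corresponds to 10^(93/10) = 1.995e+09; subtracting the fixed part leaves 1.201e+09 for the shot-blast cabinet, i.e. 90.80 dB.
Required insertion loss = 100 − 90.80 = 9.20 dB.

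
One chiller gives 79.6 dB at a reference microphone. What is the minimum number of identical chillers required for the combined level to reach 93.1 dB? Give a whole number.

23

N identical sources give L₁ + 10·log₁₀ N, so require 10·log₁₀ N ≥ 93.1 − 79.6 = 13.5 dB.
N ≥ 10^(13.5/10) = 22.387, so N = 23.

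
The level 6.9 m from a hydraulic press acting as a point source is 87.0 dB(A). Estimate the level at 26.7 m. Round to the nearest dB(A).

75 dB(A)

Point-source attenuation: ΔL = 20·log₁₀(r₂/r₁) = 20·log₁₀(26.7/6.9) = 11.753 dB.
L₂ = 87.0 − 20·log₁₀(26.7/6.9) = 87.0 − 11.753 = 75.25 dB(A).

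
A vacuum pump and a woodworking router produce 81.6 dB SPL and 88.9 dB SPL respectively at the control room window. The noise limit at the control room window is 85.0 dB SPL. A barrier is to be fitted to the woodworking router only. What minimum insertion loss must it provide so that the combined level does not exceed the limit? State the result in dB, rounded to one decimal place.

6.6 dB

Fixed contribution from the other source: Σ 10^(L/10) = 10^(81.6/10) = 1.445e+08 (81.60 dB SPL).
The limit corresponds to 10^(85.0/10) = 3.162e+08; subtracting the fixed part leaves 1.717e+08 for the woodworking router, i.e. 82.35 dB SPL.
Required insertion loss = 88.9 − 82.35 = 6.55 dB.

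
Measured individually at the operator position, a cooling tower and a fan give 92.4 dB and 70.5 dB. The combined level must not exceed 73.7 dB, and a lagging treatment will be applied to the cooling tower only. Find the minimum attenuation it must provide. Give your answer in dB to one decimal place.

The untreated sources together contribute 10^(70.5/10) = 1.122e+07, i.e. 70.50 dB.
The limit corresponds to 10^(73.7/10) = 2.344e+07; subtracting the fixed part leaves 1.222e+07 for the cooling tower, i.e. 70.87 dB.
So the cooling tower must be reduced from 92.4 to 70.87 dB: IL = 21.53 dB.

21.5 dB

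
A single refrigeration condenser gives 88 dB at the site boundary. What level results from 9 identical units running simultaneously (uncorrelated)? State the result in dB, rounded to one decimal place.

97.5 dB

L_total = L₁ + 10·log₁₀ N for N identical incoherent sources.
L_total = 88 + 10·log₁₀(9) = 88 + 9.542 = 97.54 dB.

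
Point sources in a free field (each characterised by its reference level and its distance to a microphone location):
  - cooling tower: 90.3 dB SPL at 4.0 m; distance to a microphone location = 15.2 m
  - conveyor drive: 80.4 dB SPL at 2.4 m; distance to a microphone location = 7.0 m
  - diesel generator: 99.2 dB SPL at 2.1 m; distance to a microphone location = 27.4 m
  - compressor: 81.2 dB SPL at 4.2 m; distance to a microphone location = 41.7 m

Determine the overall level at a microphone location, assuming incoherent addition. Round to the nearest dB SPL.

First find each source's level at the receiver (point-source: −20·log₁₀(r/r_ref)), then combine on an intensity basis.
cooling tower: 90.3 − 20·log₁₀(15.2/4.0) = 90.3 − 11.60 = 78.70 dB SPL.
conveyor drive: 80.4 − 20·log₁₀(7.0/2.4) = 80.4 − 9.30 = 71.10 dB SPL.
diesel generator: 99.2 − 20·log₁₀(27.4/2.1) = 99.2 − 22.31 = 76.89 dB SPL.
compressor: 81.2 − 20·log₁₀(41.7/4.2) = 81.2 − 19.94 = 61.26 dB SPL.
Σ 10^(L/10) = 1.373e+08 → L_total = 10·log₁₀(1.373e+08) = 81.38 dB SPL.

81 dB SPL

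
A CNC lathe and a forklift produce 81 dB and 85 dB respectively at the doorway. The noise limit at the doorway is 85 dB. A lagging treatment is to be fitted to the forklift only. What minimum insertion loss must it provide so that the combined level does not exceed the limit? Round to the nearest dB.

2 dB

The untreated sources together contribute 10^(81/10) = 1.259e+08, i.e. 81.00 dB.
The limit corresponds to 10^(85/10) = 3.162e+08; subtracting the fixed part leaves 1.903e+08 for the forklift, i.e. 82.80 dB.
So the forklift must be reduced from 85 to 82.80 dB: IL = 2.20 dB.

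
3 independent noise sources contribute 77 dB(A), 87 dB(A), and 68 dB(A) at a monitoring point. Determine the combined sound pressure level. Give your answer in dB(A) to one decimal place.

Incoherent sources combine by intensity addition: L_total = 10·log₁₀(Σ 10^(L_i/10)).
Σ 10^(L/10) = 10^(77/10) + 10^(87/10) + 10^(68/10) = 5.576e+08.
L_total = 10·log₁₀(5.576e+08) = 87.46 dB(A).

87.5 dB(A)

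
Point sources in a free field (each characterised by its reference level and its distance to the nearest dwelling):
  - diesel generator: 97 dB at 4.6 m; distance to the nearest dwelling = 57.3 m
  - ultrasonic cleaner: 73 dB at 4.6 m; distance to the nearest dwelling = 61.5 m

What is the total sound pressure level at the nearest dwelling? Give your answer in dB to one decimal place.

75.1 dB

First find each source's level at the receiver (point-source: −20·log₁₀(r/r_ref)), then combine on an intensity basis.
diesel generator: 97 − 20·log₁₀(57.3/4.6) = 97 − 21.91 = 75.09 dB.
ultrasonic cleaner: 73 − 20·log₁₀(61.5/4.6) = 73 − 22.52 = 50.48 dB.
Σ 10^(L/10) = 3.241e+07 → L_total = 10·log₁₀(3.241e+07) = 75.11 dB.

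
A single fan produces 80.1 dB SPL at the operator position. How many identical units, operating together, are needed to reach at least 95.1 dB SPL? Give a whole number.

N identical sources give L₁ + 10·log₁₀ N, so require 10·log₁₀ N ≥ 95.1 − 80.1 = 15.0 dB.
N ≥ 10^(15.0/10) = 31.623, so N = 32.

32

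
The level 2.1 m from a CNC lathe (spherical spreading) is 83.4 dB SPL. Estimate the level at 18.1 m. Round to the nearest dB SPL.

65 dB SPL

For a point source, L₂ = L₁ − 20·log₁₀(r₂/r₁).
L₂ = 83.4 − 20·log₁₀(18.1/2.1) = 83.4 − 18.709 = 64.69 dB SPL.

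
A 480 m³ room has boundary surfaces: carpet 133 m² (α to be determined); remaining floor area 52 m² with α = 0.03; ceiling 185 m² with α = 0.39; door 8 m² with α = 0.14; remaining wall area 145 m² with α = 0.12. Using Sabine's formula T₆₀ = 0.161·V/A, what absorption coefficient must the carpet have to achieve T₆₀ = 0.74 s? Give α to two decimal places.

0.09

A = 0.161·V/T₆₀ = 0.161·480/0.74 = 104.43 m² sabins.
Absorption from the other surfaces = 52·0.03 + 185·0.39 + 8·0.14 + 145·0.12 = 92.23 m², so the carpet must supply 12.20 m² over 133 m².
α = 12.20/133 = 0.092.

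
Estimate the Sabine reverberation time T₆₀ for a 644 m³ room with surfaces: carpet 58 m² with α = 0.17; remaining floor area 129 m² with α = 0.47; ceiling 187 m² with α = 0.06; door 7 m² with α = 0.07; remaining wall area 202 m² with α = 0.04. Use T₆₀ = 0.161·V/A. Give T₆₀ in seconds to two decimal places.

1.15 s

Summing Sᵢαᵢ: 58·0.17 + 129·0.47 + 187·0.06 + 7·0.07 + 202·0.04 = 90.28 m².
T₆₀ = 0.161 × 644 / 90.28 = 1.148 s.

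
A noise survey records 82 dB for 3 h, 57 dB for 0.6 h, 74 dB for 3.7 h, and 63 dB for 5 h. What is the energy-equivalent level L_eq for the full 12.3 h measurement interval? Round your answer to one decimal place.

The energy average is taken in the linear domain: L_eq = 10·log₁₀[(Σ tᵢ·10^(Lᵢ/10))/T], T = 12.3 h.
Σ tᵢ·10^(Lᵢ/10) = 3·10^(82/10) + 0.6·10^(57/10) + 3.7·10^(74/10) + 5·10^(63/10) = 5.787e+08.
L_eq = 10·log₁₀(5.787e+08/12.3) = 76.73 dB.

76.7 dB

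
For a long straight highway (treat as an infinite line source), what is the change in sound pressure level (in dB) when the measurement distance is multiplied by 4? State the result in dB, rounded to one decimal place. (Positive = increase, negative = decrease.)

-6.0 dB

A line source loses 3 dB per doubling of distance; generally ΔL = −10·log₁₀(r₂/r₁).
ΔL = −10·log₁₀(4) = -6.02 dB.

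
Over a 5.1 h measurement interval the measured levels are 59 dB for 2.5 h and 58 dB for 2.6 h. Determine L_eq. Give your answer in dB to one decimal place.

58.5 dB

L_eq = 10·log₁₀[(1/T)·Σ tᵢ·10^(Lᵢ/10)] with T = 5.1 h.
Σ tᵢ·10^(Lᵢ/10) = 2.5·10^(59/10) + 2.6·10^(58/10) = 3.626e+06.
L_eq = 10·log₁₀(3.626e+06/5.1) = 58.52 dB.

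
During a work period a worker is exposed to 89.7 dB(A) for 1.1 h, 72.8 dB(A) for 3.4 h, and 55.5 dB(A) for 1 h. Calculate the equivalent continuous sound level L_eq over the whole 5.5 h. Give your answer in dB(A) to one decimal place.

The energy average is taken in the linear domain: L_eq = 10·log₁₀[(Σ tᵢ·10^(Lᵢ/10))/T], T = 5.5 h.
Σ tᵢ·10^(Lᵢ/10) = 1.1·10^(89.7/10) + 3.4·10^(72.8/10) + 1·10^(55.5/10) = 1.092e+09.
L_eq = 10·log₁₀(1.092e+09/5.5) = 82.98 dB(A).

83.0 dB(A)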